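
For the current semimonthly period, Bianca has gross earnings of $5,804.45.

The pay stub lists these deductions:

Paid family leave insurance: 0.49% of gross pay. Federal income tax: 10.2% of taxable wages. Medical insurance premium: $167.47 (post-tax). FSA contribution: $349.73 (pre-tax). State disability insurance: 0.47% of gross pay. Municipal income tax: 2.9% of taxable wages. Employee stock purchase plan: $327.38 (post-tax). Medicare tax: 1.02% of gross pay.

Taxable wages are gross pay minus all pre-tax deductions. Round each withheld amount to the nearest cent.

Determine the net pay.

FSA contribution: $349.73
Taxable wages = $5,804.45 − $349.73 = $5,454.72
Federal income tax: $5,454.72 × 0.102 = $556.38
Municipal income tax: $5,454.72 × 0.029 = $158.19
Paid family leave insurance: $5,804.45 × 0.0049 = $28.44
Medicare tax: $5,804.45 × 0.0102 = $59.21
State disability insurance: $5,804.45 × 0.0047 = $27.28
Medical insurance premium: $167.47
Employee stock purchase plan: $327.38
Total deductions = $349.73 + $556.38 + $158.19 + $28.44 + $59.21 + $27.28 + $167.47 + $327.38 = $1,674.08
Net pay = $5,804.45 − $1,674.08 = $4,130.37

$4,130.37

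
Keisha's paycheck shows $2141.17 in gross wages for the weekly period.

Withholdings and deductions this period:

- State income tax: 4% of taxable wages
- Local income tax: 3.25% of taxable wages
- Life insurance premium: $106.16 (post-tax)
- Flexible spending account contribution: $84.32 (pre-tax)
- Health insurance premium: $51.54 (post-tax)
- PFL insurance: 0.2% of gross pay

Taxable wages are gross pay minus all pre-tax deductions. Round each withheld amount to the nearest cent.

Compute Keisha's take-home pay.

$1745.75

Flexible spending account contribution: $84.32
Taxable wages = $2141.17 − $84.32 = $2056.85
State income tax: $2056.85 × 0.04 = $82.27
Local income tax: $2056.85 × 0.0325 = $66.85
PFL insurance: $2141.17 × 0.002 = $4.28
Health insurance premium: $51.54
Life insurance premium: $106.16
Total deductions = $84.32 + $82.27 + $66.85 + $4.28 + $51.54 + $106.16 = $395.42
Net pay = $2141.17 − $395.42 = $1745.75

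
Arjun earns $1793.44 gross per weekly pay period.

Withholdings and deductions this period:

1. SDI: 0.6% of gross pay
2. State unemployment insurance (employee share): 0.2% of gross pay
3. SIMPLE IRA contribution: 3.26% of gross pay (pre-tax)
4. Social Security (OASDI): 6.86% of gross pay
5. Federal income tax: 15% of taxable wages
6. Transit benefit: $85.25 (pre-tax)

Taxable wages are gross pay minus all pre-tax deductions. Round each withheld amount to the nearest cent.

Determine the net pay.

SIMPLE IRA contribution: $1793.44 × 0.0326 = $58.47
Transit benefit: $85.25
Pre-tax total = $58.47 + $85.25 = $143.72
Taxable wages = $1793.44 − $143.72 = $1649.72
Federal income tax: $1649.72 × 0.15 = $247.46
Social Security (OASDI): $1793.44 × 0.0686 = $123.03
State unemployment insurance (employee share): $1793.44 × 0.002 = $3.59
SDI: $1793.44 × 0.006 = $10.76
Total deductions = $58.47 + $85.25 + $247.46 + $123.03 + $3.59 + $10.76 = $528.56
Net pay = $1793.44 − $528.56 = $1264.88

$1264.88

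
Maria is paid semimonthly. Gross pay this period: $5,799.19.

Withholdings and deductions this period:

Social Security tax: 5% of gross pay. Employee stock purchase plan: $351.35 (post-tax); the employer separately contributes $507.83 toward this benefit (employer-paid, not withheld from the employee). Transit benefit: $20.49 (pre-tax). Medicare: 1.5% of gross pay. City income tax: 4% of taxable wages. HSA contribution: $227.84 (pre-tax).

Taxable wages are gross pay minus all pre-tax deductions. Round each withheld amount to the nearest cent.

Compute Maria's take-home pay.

Transit benefit: $20.49
HSA contribution: $227.84
Pre-tax total = $20.49 + $227.84 = $248.33
Taxable wages = $5,799.19 − $248.33 = $5,550.86
City income tax: $5,550.86 × 0.04 = $222.03
Medicare: $5,799.19 × 0.015 = $86.99
Social Security tax: $5,799.19 × 0.05 = $289.96
Employee stock purchase plan: $351.35
(Employer's $507.83 toward employee stock purchase plan is not withheld from the employee.)
Total deductions = $20.49 + $227.84 + $222.03 + $86.99 + $289.96 + $351.35 = $1,198.66
Net pay = $5,799.19 − $1,198.66 = $4,600.53

$4,600.53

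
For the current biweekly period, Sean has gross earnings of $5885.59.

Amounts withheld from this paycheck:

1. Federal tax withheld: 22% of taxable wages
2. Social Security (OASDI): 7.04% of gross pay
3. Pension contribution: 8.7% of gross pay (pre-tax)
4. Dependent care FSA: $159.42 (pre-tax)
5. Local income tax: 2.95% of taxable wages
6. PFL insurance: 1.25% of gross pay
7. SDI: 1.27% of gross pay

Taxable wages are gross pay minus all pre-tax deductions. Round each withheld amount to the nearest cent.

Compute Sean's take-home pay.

Pension contribution: $5885.59 × 0.087 = $512.05
Dependent care FSA: $159.42
Pre-tax total = $512.05 + $159.42 = $671.47
Taxable wages = $5885.59 − $671.47 = $5214.12
Federal tax withheld: $5214.12 × 0.22 = $1147.11
Local income tax: $5214.12 × 0.0295 = $153.82
Social Security (OASDI): $5885.59 × 0.0704 = $414.35
PFL insurance: $5885.59 × 0.0125 = $73.57
SDI: $5885.59 × 0.0127 = $74.75
Total deductions = $512.05 + $159.42 + $1147.11 + $153.82 + $414.35 + $73.57 + $74.75 = $2535.07
Net pay = $5885.59 − $2535.07 = $3350.52

$3350.52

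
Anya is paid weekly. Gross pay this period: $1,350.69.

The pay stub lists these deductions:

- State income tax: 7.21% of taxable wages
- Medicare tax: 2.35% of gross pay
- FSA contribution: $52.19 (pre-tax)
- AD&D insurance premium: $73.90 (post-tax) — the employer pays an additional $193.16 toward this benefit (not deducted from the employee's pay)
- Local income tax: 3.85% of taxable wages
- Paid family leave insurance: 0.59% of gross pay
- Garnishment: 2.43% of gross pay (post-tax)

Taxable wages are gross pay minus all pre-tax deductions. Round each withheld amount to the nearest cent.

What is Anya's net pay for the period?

$1,008.46

FSA contribution: $52.19
Taxable wages = $1,350.69 − $52.19 = $1,298.50
Local income tax: $1,298.50 × 0.0385 = $49.99
State income tax: $1,298.50 × 0.0721 = $93.62
Paid family leave insurance: $1,350.69 × 0.0059 = $7.97
Medicare tax: $1,350.69 × 0.0235 = $31.74
Garnishment: $1,350.69 × 0.0243 = $32.82
AD&D insurance premium: $73.90
(Employer's $193.16 toward AD&D insurance premium is not withheld from the employee.)
Total deductions = $52.19 + $49.99 + $93.62 + $7.97 + $31.74 + $32.82 + $73.90 = $342.23
Net pay = $1,350.69 − $342.23 = $1,008.46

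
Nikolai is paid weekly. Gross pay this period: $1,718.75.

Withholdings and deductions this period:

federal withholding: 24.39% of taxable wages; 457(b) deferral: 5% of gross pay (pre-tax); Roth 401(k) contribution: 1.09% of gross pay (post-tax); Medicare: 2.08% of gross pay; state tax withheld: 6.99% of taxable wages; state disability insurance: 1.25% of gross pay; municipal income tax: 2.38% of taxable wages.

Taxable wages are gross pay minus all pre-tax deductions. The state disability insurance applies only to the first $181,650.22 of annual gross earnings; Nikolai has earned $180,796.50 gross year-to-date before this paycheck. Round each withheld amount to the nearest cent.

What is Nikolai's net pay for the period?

$1,016.43

457(b) deferral: $1,718.75 × 0.05 = $85.94
Taxable wages = $1,718.75 − $85.94 = $1,632.81
Municipal income tax: $1,632.81 × 0.0238 = $38.86
Federal withholding: $1,632.81 × 0.2439 = $398.24
State tax withheld: $1,632.81 × 0.0699 = $114.13
State disability insurance: only $181,650.22 − $180,796.50 = $853.72 of this check is subject → $853.72 × 0.0125 = $10.67
Medicare: $1,718.75 × 0.0208 = $35.75
Roth 401(k) contribution: $1,718.75 × 0.0109 = $18.73
Total deductions = $85.94 + $38.86 + $398.24 + $114.13 + $10.67 + $35.75 + $18.73 = $702.32
Net pay = $1,718.75 − $702.32 = $1,016.43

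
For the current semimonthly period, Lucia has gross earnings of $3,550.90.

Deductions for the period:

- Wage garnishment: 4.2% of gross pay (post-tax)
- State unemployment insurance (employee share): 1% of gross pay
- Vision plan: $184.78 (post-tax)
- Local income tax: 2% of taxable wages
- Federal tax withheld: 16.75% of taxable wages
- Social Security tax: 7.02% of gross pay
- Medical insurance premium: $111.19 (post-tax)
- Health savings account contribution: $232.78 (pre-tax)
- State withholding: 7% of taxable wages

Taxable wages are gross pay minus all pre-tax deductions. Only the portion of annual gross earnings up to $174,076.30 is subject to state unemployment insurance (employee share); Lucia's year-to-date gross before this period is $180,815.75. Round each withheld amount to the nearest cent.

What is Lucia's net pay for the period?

Health savings account contribution: $232.78
Taxable wages = $3,550.90 − $232.78 = $3,318.12
Federal tax withheld: $3,318.12 × 0.1675 = $555.79
State withholding: $3,318.12 × 0.07 = $232.27
Local income tax: $3,318.12 × 0.02 = $66.36
Social Security tax: $3,550.90 × 0.0702 = $249.27
State unemployment insurance (employee share): annual cap $174,076.30 already reached (YTD $180,815.75), so $0.00
Wage garnishment: $3,550.90 × 0.042 = $149.14
Medical insurance premium: $111.19
Vision plan: $184.78
Total deductions = $232.78 + $555.79 + $232.27 + $66.36 + $249.27 + $0.00 + $149.14 + $111.19 + $184.78 = $1,781.58
Net pay = $3,550.90 − $1,781.58 = $1,769.32

$1,769.32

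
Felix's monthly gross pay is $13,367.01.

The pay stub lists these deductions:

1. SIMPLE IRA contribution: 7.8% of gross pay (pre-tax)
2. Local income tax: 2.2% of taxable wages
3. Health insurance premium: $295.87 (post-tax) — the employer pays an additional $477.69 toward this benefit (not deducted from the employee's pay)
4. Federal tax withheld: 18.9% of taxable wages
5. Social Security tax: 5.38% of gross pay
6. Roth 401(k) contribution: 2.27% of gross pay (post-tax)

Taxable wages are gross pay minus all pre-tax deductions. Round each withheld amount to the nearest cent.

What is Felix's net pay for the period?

$8,405.48

SIMPLE IRA contribution: $13,367.01 × 0.078 = $1,042.63
Taxable wages = $13,367.01 − $1,042.63 = $12,324.38
Federal tax withheld: $12,324.38 × 0.189 = $2,329.31
Local income tax: $12,324.38 × 0.022 = $271.14
Social Security tax: $13,367.01 × 0.0538 = $719.15
Roth 401(k) contribution: $13,367.01 × 0.0227 = $303.43
Health insurance premium: $295.87
(Employer's $477.69 toward health insurance premium is not withheld from the employee.)
Total deductions = $1,042.63 + $2,329.31 + $271.14 + $719.15 + $303.43 + $295.87 = $4,961.53
Net pay = $13,367.01 − $4,961.53 = $8,405.48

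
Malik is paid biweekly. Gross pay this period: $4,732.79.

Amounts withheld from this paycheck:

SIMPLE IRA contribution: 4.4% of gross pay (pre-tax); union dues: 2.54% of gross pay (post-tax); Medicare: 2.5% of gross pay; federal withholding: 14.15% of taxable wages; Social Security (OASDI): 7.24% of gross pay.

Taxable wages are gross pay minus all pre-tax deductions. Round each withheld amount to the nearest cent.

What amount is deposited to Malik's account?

SIMPLE IRA contribution: $4,732.79 × 0.044 = $208.24
Taxable wages = $4,732.79 − $208.24 = $4,524.55
Federal withholding: $4,524.55 × 0.1415 = $640.22
Social Security (OASDI): $4,732.79 × 0.0724 = $342.65
Medicare: $4,732.79 × 0.025 = $118.32
Union dues: $4,732.79 × 0.0254 = $120.21
Total deductions = $208.24 + $640.22 + $342.65 + $118.32 + $120.21 = $1,429.64
Net pay = $4,732.79 − $1,429.64 = $3,303.15

$3,303.15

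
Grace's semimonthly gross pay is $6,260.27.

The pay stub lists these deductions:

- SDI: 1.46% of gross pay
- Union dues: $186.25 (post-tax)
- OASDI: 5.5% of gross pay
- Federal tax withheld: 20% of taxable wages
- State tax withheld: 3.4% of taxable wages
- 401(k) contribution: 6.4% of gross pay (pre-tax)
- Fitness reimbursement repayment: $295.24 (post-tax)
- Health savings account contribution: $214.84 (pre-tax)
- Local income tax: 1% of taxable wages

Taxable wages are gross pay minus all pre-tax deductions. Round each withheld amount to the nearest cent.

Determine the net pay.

Health savings account contribution: $214.84
401(k) contribution: $6,260.27 × 0.064 = $400.66
Pre-tax total = $214.84 + $400.66 = $615.50
Taxable wages = $6,260.27 − $615.50 = $5,644.77
Federal tax withheld: $5,644.77 × 0.2 = $1,128.95
Local income tax: $5,644.77 × 0.01 = $56.45
State tax withheld: $5,644.77 × 0.034 = $191.92
OASDI: $6,260.27 × 0.055 = $344.31
SDI: $6,260.27 × 0.0146 = $91.40
Fitness reimbursement repayment: $295.24
Union dues: $186.25
Total deductions = $214.84 + $400.66 + $1,128.95 + $56.45 + $191.92 + $344.31 + $91.40 + $295.24 + $186.25 = $2,910.02
Net pay = $6,260.27 − $2,910.02 = $3,350.25

$3,350.25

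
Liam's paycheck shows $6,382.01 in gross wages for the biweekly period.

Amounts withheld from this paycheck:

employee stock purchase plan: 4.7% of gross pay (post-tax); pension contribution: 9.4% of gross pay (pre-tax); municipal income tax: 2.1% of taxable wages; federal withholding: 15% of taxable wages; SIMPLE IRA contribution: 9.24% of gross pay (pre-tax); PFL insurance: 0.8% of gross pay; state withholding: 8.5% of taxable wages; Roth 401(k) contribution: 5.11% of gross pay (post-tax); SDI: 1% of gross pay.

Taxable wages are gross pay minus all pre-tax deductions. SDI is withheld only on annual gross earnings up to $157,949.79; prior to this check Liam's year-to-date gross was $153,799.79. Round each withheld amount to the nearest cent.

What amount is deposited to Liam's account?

$3,144.52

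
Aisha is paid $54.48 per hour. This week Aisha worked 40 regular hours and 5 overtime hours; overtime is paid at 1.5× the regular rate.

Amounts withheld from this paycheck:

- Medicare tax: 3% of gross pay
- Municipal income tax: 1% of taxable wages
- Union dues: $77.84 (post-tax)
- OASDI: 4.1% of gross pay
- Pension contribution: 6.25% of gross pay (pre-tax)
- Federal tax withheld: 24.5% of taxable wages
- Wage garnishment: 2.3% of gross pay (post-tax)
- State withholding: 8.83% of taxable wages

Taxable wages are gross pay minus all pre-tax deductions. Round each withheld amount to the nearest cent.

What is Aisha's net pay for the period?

$1,272.11

Regular pay: 40 × $54.48 = $2,179.20
Overtime pay: 5 × $54.48 × 1.5 = $408.60
Gross pay = $2,179.20 + $408.60 = $2,587.80
Pension contribution: $2,587.80 × 0.0625 = $161.74
Taxable wages = $2,587.80 − $161.74 = $2,426.06
Federal tax withheld: $2,426.06 × 0.245 = $594.38
Municipal income tax: $2,426.06 × 0.01 = $24.26
State withholding: $2,426.06 × 0.0883 = $214.22
Medicare tax: $2,587.80 × 0.03 = $77.63
OASDI: $2,587.80 × 0.041 = $106.10
Union dues: $77.84
Wage garnishment: $2,587.80 × 0.023 = $59.52
Total deductions = $161.74 + $594.38 + $24.26 + $214.22 + $77.63 + $106.10 + $77.84 + $59.52 = $1,315.69
Net pay = $2,587.80 − $1,315.69 = $1,272.11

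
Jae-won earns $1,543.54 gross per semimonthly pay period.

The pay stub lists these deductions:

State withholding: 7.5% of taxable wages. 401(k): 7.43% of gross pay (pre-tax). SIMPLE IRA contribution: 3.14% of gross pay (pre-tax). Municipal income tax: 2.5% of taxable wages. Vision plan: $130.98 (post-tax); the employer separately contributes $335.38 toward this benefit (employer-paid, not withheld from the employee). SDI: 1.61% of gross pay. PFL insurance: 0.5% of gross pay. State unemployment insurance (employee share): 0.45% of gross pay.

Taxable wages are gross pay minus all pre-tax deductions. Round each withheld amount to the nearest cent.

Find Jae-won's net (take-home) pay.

401(k): $1,543.54 × 0.0743 = $114.69
SIMPLE IRA contribution: $1,543.54 × 0.0314 = $48.47
Pre-tax total = $114.69 + $48.47 = $163.16
Taxable wages = $1,543.54 − $163.16 = $1,380.38
State withholding: $1,380.38 × 0.075 = $103.53
Municipal income tax: $1,380.38 × 0.025 = $34.51
SDI: $1,543.54 × 0.0161 = $24.85
State unemployment insurance (employee share): $1,543.54 × 0.0045 = $6.95
PFL insurance: $1,543.54 × 0.005 = $7.72
Vision plan: $130.98
(Employer's $335.38 toward vision plan is not withheld from the employee.)
Total deductions = $114.69 + $48.47 + $103.53 + $34.51 + $24.85 + $6.95 + $7.72 + $130.98 = $471.70
Net pay = $1,543.54 − $471.70 = $1,071.84

$1,071.84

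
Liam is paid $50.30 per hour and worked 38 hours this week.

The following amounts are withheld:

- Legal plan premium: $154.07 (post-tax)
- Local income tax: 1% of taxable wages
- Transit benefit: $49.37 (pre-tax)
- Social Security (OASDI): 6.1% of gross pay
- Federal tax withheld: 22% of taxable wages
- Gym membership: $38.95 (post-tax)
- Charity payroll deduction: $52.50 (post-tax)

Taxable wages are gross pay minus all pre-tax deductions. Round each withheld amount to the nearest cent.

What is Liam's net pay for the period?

$1,071.64

Gross pay: 38 × $50.30 = $1,911.40
Transit benefit: $49.37
Taxable wages = $1,911.40 − $49.37 = $1,862.03
Local income tax: $1,862.03 × 0.01 = $18.62
Federal tax withheld: $1,862.03 × 0.22 = $409.65
Social Security (OASDI): $1,911.40 × 0.061 = $116.60
Gym membership: $38.95
Legal plan premium: $154.07
Charity payroll deduction: $52.50
Total deductions = $49.37 + $18.62 + $409.65 + $116.60 + $38.95 + $154.07 + $52.50 = $839.76
Net pay = $1,911.40 − $839.76 = $1,071.64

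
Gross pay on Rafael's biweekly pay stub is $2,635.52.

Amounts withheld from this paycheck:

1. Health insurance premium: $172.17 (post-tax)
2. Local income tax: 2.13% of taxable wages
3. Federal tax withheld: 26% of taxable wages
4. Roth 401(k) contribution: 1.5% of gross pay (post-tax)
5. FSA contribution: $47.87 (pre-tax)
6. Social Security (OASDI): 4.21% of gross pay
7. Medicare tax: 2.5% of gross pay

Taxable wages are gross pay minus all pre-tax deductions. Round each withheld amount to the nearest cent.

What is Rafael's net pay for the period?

FSA contribution: $47.87
Taxable wages = $2,635.52 − $47.87 = $2,587.65
Local income tax: $2,587.65 × 0.0213 = $55.12
Federal tax withheld: $2,587.65 × 0.26 = $672.79
Social Security (OASDI): $2,635.52 × 0.0421 = $110.96
Medicare tax: $2,635.52 × 0.025 = $65.89
Health insurance premium: $172.17
Roth 401(k) contribution: $2,635.52 × 0.015 = $39.53
Total deductions = $47.87 + $55.12 + $672.79 + $110.96 + $65.89 + $172.17 + $39.53 = $1,164.33
Net pay = $2,635.52 − $1,164.33 = $1,471.19

$1,471.19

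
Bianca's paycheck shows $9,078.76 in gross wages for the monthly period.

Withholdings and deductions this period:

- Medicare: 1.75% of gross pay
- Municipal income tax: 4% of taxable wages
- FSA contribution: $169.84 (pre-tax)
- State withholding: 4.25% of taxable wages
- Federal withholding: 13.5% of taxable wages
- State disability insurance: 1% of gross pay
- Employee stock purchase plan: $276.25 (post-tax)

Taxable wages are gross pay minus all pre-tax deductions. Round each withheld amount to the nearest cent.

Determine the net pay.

FSA contribution: $169.84
Taxable wages = $9,078.76 − $169.84 = $8,908.92
Municipal income tax: $8,908.92 × 0.04 = $356.36
Federal withholding: $8,908.92 × 0.135 = $1,202.70
State withholding: $8,908.92 × 0.0425 = $378.63
State disability insurance: $9,078.76 × 0.01 = $90.79
Medicare: $9,078.76 × 0.0175 = $158.88
Employee stock purchase plan: $276.25
Total deductions = $169.84 + $356.36 + $1,202.70 + $378.63 + $90.79 + $158.88 + $276.25 = $2,633.45
Net pay = $9,078.76 − $2,633.45 = $6,445.31

$6,445.31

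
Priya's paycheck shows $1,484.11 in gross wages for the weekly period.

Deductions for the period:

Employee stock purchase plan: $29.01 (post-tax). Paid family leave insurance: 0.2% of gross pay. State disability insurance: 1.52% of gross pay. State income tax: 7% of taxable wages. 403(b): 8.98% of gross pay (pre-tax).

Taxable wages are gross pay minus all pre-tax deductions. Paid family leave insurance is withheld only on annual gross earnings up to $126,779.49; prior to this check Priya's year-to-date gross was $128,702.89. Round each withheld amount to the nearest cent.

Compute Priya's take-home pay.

$1,204.71

403(b): $1,484.11 × 0.0898 = $133.27
Taxable wages = $1,484.11 − $133.27 = $1,350.84
State income tax: $1,350.84 × 0.07 = $94.56
State disability insurance: $1,484.11 × 0.0152 = $22.56
Paid family leave insurance: annual cap $126,779.49 already reached (YTD $128,702.89), so $0.00
Employee stock purchase plan: $29.01
Total deductions = $133.27 + $94.56 + $22.56 + $0.00 + $29.01 = $279.40
Net pay = $1,484.11 − $279.40 = $1,204.71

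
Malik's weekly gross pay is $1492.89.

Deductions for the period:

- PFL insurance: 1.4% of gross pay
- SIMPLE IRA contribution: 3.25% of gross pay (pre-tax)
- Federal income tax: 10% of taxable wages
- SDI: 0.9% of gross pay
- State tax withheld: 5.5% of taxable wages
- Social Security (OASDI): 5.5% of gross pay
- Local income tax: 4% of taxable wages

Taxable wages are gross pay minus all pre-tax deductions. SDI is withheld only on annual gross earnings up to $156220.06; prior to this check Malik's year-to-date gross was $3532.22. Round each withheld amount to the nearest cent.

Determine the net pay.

$1046.27

SIMPLE IRA contribution: $1492.89 × 0.0325 = $48.52
Taxable wages = $1492.89 − $48.52 = $1444.37
Federal income tax: $1444.37 × 0.1 = $144.44
State tax withheld: $1444.37 × 0.055 = $79.44
Local income tax: $1444.37 × 0.04 = $57.77
Social Security (OASDI): $1492.89 × 0.055 = $82.11
SDI: cap not yet reached, full $1492.89 is subject → $1492.89 × 0.009 = $13.44
PFL insurance: $1492.89 × 0.014 = $20.90
Total deductions = $48.52 + $144.44 + $79.44 + $57.77 + $82.11 + $13.44 + $20.90 = $446.62
Net pay = $1492.89 − $446.62 = $1046.27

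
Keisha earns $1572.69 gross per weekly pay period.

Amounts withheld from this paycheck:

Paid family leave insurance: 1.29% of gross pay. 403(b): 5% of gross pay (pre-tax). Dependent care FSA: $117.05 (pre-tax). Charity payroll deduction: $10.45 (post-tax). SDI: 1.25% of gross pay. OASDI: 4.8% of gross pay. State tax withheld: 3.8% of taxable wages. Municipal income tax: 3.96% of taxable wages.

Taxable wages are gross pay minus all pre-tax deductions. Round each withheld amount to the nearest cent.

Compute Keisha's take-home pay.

$1144.26

403(b): $1572.69 × 0.05 = $78.63
Dependent care FSA: $117.05
Pre-tax total = $78.63 + $117.05 = $195.68
Taxable wages = $1572.69 − $195.68 = $1377.01
Municipal income tax: $1377.01 × 0.0396 = $54.53
State tax withheld: $1377.01 × 0.038 = $52.33
SDI: $1572.69 × 0.0125 = $19.66
OASDI: $1572.69 × 0.048 = $75.49
Paid family leave insurance: $1572.69 × 0.0129 = $20.29
Charity payroll deduction: $10.45
Total deductions = $78.63 + $117.05 + $54.53 + $52.33 + $19.66 + $75.49 + $20.29 + $10.45 = $428.43
Net pay = $1572.69 − $428.43 = $1144.26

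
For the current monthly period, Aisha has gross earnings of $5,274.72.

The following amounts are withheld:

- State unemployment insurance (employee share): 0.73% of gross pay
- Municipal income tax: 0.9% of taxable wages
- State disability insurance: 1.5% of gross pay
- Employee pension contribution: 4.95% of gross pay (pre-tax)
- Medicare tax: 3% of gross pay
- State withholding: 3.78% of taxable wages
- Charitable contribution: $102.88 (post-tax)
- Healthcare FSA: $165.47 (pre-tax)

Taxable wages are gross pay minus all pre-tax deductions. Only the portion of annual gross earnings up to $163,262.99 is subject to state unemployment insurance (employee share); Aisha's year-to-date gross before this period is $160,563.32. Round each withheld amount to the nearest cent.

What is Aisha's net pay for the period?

$4,261.31

Employee pension contribution: $5,274.72 × 0.0495 = $261.10
Healthcare FSA: $165.47
Pre-tax total = $261.10 + $165.47 = $426.57
Taxable wages = $5,274.72 − $426.57 = $4,848.15
Municipal income tax: $4,848.15 × 0.009 = $43.63
State withholding: $4,848.15 × 0.0378 = $183.26
Medicare tax: $5,274.72 × 0.03 = $158.24
State disability insurance: $5,274.72 × 0.015 = $79.12
State unemployment insurance (employee share): only $163,262.99 − $160,563.32 = $2,699.67 of this check is subject → $2,699.67 × 0.0073 = $19.71
Charitable contribution: $102.88
Total deductions = $261.10 + $165.47 + $43.63 + $183.26 + $158.24 + $79.12 + $19.71 + $102.88 = $1,013.41
Net pay = $5,274.72 − $1,013.41 = $4,261.31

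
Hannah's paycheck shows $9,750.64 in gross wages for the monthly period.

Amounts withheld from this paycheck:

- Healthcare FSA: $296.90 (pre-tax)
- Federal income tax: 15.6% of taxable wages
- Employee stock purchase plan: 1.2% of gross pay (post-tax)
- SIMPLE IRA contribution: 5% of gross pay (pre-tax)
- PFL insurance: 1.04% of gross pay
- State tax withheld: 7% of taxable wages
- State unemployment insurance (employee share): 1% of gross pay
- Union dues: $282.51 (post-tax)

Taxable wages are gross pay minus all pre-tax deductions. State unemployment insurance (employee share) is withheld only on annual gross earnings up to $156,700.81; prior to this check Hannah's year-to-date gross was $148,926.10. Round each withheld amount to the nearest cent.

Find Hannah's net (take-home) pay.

$6,361.17

SIMPLE IRA contribution: $9,750.64 × 0.05 = $487.53
Healthcare FSA: $296.90
Pre-tax total = $487.53 + $296.90 = $784.43
Taxable wages = $9,750.64 − $784.43 = $8,966.21
State tax withheld: $8,966.21 × 0.07 = $627.63
Federal income tax: $8,966.21 × 0.156 = $1,398.73
PFL insurance: $9,750.64 × 0.0104 = $101.41
State unemployment insurance (employee share): only $156,700.81 − $148,926.10 = $7,774.71 of this check is subject → $7,774.71 × 0.01 = $77.75
Employee stock purchase plan: $9,750.64 × 0.012 = $117.01
Union dues: $282.51
Total deductions = $487.53 + $296.90 + $627.63 + $1,398.73 + $101.41 + $77.75 + $117.01 + $282.51 = $3,389.47
Net pay = $9,750.64 − $3,389.47 = $6,361.17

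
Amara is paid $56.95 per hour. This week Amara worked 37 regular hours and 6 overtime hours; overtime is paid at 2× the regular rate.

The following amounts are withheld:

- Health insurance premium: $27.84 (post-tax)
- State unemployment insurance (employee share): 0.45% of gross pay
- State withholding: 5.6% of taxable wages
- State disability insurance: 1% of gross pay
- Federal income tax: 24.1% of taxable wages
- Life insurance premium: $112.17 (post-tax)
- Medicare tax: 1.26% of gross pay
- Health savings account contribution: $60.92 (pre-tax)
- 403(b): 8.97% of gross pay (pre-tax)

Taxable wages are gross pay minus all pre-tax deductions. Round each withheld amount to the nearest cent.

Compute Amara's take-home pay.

$1527.32

Regular pay: 37 × $56.95 = $2107.15
Overtime pay: 6 × $56.95 × 2 = $683.40
Gross pay = $2107.15 + $683.40 = $2790.55
403(b): $2790.55 × 0.0897 = $250.31
Health savings account contribution: $60.92
Pre-tax total = $250.31 + $60.92 = $311.23
Taxable wages = $2790.55 − $311.23 = $2479.32
Federal income tax: $2479.32 × 0.241 = $597.52
State withholding: $2479.32 × 0.056 = $138.84
State unemployment insurance (employee share): $2790.55 × 0.0045 = $12.56
State disability insurance: $2790.55 × 0.01 = $27.91
Medicare tax: $2790.55 × 0.0126 = $35.16
Life insurance premium: $112.17
Health insurance premium: $27.84
Total deductions = $250.31 + $60.92 + $597.52 + $138.84 + $12.56 + $27.91 + $35.16 + $112.17 + $27.84 = $1263.23
Net pay = $2790.55 − $1263.23 = $1527.32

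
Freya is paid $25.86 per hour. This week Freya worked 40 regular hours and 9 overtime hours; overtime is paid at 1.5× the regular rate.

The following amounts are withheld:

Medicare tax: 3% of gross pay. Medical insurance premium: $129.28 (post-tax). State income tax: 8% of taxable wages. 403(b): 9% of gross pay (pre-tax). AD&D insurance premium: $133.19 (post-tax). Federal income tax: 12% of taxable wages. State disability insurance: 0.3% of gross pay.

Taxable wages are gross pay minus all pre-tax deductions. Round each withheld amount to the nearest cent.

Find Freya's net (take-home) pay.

$699.06

Regular pay: 40 × $25.86 = $1,034.40
Overtime pay: 9 × $25.86 × 1.5 = $349.11
Gross pay = $1,034.40 + $349.11 = $1,383.51
403(b): $1,383.51 × 0.09 = $124.52
Taxable wages = $1,383.51 − $124.52 = $1,258.99
State income tax: $1,258.99 × 0.08 = $100.72
Federal income tax: $1,258.99 × 0.12 = $151.08
State disability insurance: $1,383.51 × 0.003 = $4.15
Medicare tax: $1,383.51 × 0.03 = $41.51
AD&D insurance premium: $133.19
Medical insurance premium: $129.28
Total deductions = $124.52 + $100.72 + $151.08 + $4.15 + $41.51 + $133.19 + $129.28 = $684.45
Net pay = $1,383.51 − $684.45 = $699.06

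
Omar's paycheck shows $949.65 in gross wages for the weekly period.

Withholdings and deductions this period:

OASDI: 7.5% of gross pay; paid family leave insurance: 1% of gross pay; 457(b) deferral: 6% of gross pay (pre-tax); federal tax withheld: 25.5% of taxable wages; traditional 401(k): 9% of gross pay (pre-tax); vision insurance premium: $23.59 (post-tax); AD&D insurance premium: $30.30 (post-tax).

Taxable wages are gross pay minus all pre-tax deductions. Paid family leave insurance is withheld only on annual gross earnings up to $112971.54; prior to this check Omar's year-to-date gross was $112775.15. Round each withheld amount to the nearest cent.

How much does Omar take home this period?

$474.29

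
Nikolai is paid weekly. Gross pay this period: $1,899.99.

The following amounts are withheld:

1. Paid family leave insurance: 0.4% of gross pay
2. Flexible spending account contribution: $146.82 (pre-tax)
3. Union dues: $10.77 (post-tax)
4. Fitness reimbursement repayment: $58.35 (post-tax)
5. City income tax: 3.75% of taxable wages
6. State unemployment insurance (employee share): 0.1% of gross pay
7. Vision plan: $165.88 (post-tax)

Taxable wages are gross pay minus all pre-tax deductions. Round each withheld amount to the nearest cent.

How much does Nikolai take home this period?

$1,442.93

Flexible spending account contribution: $146.82
Taxable wages = $1,899.99 − $146.82 = $1,753.17
City income tax: $1,753.17 × 0.0375 = $65.74
Paid family leave insurance: $1,899.99 × 0.004 = $7.60
State unemployment insurance (employee share): $1,899.99 × 0.001 = $1.90
Vision plan: $165.88
Union dues: $10.77
Fitness reimbursement repayment: $58.35
Total deductions = $146.82 + $65.74 + $7.60 + $1.90 + $165.88 + $10.77 + $58.35 = $457.06
Net pay = $1,899.99 − $457.06 = $1,442.93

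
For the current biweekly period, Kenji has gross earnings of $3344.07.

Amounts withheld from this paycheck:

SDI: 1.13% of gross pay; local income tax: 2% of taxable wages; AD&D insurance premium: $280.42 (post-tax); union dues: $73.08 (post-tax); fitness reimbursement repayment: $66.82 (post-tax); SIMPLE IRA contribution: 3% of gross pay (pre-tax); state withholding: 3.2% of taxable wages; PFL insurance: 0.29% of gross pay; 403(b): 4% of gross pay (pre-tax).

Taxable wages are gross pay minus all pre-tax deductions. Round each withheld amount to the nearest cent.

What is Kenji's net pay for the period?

$2480.46

SIMPLE IRA contribution: $3344.07 × 0.03 = $100.32
403(b): $3344.07 × 0.04 = $133.76
Pre-tax total = $100.32 + $133.76 = $234.08
Taxable wages = $3344.07 − $234.08 = $3109.99
Local income tax: $3109.99 × 0.02 = $62.20
State withholding: $3109.99 × 0.032 = $99.52
PFL insurance: $3344.07 × 0.0029 = $9.70
SDI: $3344.07 × 0.0113 = $37.79
AD&D insurance premium: $280.42
Fitness reimbursement repayment: $66.82
Union dues: $73.08
Total deductions = $100.32 + $133.76 + $62.20 + $99.52 + $9.70 + $37.79 + $280.42 + $66.82 + $73.08 = $863.61
Net pay = $3344.07 − $863.61 = $2480.46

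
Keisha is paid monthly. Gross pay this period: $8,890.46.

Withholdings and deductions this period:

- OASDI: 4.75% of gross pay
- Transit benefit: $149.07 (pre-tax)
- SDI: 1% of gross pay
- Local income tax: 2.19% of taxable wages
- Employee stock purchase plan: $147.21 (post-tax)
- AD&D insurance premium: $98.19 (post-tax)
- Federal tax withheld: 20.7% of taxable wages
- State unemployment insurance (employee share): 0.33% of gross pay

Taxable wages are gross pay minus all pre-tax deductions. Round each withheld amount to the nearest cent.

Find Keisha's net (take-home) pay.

Transit benefit: $149.07
Taxable wages = $8,890.46 − $149.07 = $8,741.39
Local income tax: $8,741.39 × 0.0219 = $191.44
Federal tax withheld: $8,741.39 × 0.207 = $1,809.47
OASDI: $8,890.46 × 0.0475 = $422.30
State unemployment insurance (employee share): $8,890.46 × 0.0033 = $29.34
SDI: $8,890.46 × 0.01 = $88.90
AD&D insurance premium: $98.19
Employee stock purchase plan: $147.21
Total deductions = $149.07 + $191.44 + $1,809.47 + $422.30 + $29.34 + $88.90 + $98.19 + $147.21 = $2,935.92
Net pay = $8,890.46 − $2,935.92 = $5,954.54

$5,954.54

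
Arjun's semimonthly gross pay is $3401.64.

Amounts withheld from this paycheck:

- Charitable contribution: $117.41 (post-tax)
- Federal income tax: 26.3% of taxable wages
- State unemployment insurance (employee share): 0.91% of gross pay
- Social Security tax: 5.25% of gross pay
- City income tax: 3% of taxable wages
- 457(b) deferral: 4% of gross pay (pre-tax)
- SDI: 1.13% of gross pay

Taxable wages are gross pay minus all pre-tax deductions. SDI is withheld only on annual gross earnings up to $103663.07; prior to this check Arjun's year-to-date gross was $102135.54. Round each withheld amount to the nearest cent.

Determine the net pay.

457(b) deferral: $3401.64 × 0.04 = $136.07
Taxable wages = $3401.64 − $136.07 = $3265.57
Federal income tax: $3265.57 × 0.263 = $858.84
City income tax: $3265.57 × 0.03 = $97.97
State unemployment insurance (employee share): $3401.64 × 0.0091 = $30.95
SDI: only $103663.07 − $102135.54 = $1527.53 of this check is subject → $1527.53 × 0.0113 = $17.26
Social Security tax: $3401.64 × 0.0525 = $178.59
Charitable contribution: $117.41
Total deductions = $136.07 + $858.84 + $97.97 + $30.95 + $17.26 + $178.59 + $117.41 = $1437.09
Net pay = $3401.64 − $1437.09 = $1964.55

$1964.55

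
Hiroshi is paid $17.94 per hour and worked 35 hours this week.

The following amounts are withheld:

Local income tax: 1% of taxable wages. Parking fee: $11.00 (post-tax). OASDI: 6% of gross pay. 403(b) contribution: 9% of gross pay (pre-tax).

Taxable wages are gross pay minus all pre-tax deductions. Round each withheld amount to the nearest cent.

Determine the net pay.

$517.01

Gross pay: 35 × $17.94 = $627.90
403(b) contribution: $627.90 × 0.09 = $56.51
Taxable wages = $627.90 − $56.51 = $571.39
Local income tax: $571.39 × 0.01 = $5.71
OASDI: $627.90 × 0.06 = $37.67
Parking fee: $11.00
Total deductions = $56.51 + $5.71 + $37.67 + $11.00 = $110.89
Net pay = $627.90 − $110.89 = $517.01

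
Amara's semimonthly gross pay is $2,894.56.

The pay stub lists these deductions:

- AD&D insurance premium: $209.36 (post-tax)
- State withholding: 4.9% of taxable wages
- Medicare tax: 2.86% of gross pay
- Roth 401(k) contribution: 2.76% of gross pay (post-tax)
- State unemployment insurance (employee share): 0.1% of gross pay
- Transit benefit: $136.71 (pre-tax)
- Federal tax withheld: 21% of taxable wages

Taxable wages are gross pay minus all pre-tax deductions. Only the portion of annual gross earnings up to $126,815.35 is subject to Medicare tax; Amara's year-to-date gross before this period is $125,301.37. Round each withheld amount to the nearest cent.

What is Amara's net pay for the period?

$1,708.13

Transit benefit: $136.71
Taxable wages = $2,894.56 − $136.71 = $2,757.85
State withholding: $2,757.85 × 0.049 = $135.13
Federal tax withheld: $2,757.85 × 0.21 = $579.15
Medicare tax: only $126,815.35 − $125,301.37 = $1,513.98 of this check is subject → $1,513.98 × 0.0286 = $43.30
State unemployment insurance (employee share): $2,894.56 × 0.001 = $2.89
Roth 401(k) contribution: $2,894.56 × 0.0276 = $79.89
AD&D insurance premium: $209.36
Total deductions = $136.71 + $135.13 + $579.15 + $43.30 + $2.89 + $79.89 + $209.36 = $1,186.43
Net pay = $2,894.56 − $1,186.43 = $1,708.13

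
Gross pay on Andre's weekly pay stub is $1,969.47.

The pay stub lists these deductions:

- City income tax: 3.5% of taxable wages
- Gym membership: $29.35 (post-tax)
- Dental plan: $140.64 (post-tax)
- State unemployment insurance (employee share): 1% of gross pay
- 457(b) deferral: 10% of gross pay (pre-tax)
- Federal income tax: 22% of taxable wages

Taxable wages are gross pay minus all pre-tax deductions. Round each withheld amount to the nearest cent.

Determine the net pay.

$1,130.85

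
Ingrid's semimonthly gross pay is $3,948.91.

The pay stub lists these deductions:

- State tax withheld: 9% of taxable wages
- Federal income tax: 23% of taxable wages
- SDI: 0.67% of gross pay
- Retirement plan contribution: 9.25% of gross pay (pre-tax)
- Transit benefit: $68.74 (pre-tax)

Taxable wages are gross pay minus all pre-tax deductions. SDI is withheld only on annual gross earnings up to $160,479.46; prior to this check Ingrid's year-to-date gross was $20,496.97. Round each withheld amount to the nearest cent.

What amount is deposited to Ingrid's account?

Transit benefit: $68.74
Retirement plan contribution: $3,948.91 × 0.0925 = $365.27
Pre-tax total = $68.74 + $365.27 = $434.01
Taxable wages = $3,948.91 − $434.01 = $3,514.90
State tax withheld: $3,514.90 × 0.09 = $316.34
Federal income tax: $3,514.90 × 0.23 = $808.43
SDI: cap not yet reached, full $3,948.91 is subject → $3,948.91 × 0.0067 = $26.46
Total deductions = $68.74 + $365.27 + $316.34 + $808.43 + $26.46 = $1,585.24
Net pay = $3,948.91 − $1,585.24 = $2,363.67

$2,363.67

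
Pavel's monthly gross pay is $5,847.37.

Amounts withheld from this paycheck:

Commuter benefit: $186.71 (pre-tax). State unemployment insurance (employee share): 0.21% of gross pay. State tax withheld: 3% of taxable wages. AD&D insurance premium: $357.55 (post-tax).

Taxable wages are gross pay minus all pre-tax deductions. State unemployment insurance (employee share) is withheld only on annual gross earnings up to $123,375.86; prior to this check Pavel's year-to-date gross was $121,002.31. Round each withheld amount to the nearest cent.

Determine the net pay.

Commuter benefit: $186.71
Taxable wages = $5,847.37 − $186.71 = $5,660.66
State tax withheld: $5,660.66 × 0.03 = $169.82
State unemployment insurance (employee share): only $123,375.86 − $121,002.31 = $2,373.55 of this check is subject → $2,373.55 × 0.0021 = $4.98
AD&D insurance premium: $357.55
Total deductions = $186.71 + $169.82 + $4.98 + $357.55 = $719.06
Net pay = $5,847.37 − $719.06 = $5,128.31

$5,128.31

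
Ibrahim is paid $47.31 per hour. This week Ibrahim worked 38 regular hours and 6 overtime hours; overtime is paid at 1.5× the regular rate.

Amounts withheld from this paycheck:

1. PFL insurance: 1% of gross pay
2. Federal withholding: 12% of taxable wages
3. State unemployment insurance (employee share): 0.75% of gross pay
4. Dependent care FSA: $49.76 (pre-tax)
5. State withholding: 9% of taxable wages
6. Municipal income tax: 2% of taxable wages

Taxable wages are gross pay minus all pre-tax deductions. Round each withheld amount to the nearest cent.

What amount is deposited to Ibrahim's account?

Regular pay: 38 × $47.31 = $1,797.78
Overtime pay: 6 × $47.31 × 1.5 = $425.79
Gross pay = $1,797.78 + $425.79 = $2,223.57
Dependent care FSA: $49.76
Taxable wages = $2,223.57 − $49.76 = $2,173.81
State withholding: $2,173.81 × 0.09 = $195.64
Federal withholding: $2,173.81 × 0.12 = $260.86
Municipal income tax: $2,173.81 × 0.02 = $43.48
State unemployment insurance (employee share): $2,223.57 × 0.0075 = $16.68
PFL insurance: $2,223.57 × 0.01 = $22.24
Total deductions = $49.76 + $195.64 + $260.86 + $43.48 + $16.68 + $22.24 = $588.66
Net pay = $2,223.57 − $588.66 = $1,634.91

$1,634.91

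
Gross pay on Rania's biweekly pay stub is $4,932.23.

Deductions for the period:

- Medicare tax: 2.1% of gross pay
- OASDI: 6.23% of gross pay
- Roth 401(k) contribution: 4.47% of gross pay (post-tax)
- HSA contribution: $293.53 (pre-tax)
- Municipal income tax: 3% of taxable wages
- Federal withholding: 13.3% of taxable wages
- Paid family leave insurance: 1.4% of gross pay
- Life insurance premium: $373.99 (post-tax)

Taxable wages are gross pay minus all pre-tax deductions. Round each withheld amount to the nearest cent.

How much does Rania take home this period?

$2,808.22

HSA contribution: $293.53
Taxable wages = $4,932.23 − $293.53 = $4,638.70
Municipal income tax: $4,638.70 × 0.03 = $139.16
Federal withholding: $4,638.70 × 0.133 = $616.95
Paid family leave insurance: $4,932.23 × 0.014 = $69.05
Medicare tax: $4,932.23 × 0.021 = $103.58
OASDI: $4,932.23 × 0.0623 = $307.28
Life insurance premium: $373.99
Roth 401(k) contribution: $4,932.23 × 0.0447 = $220.47
Total deductions = $293.53 + $139.16 + $616.95 + $69.05 + $103.58 + $307.28 + $373.99 + $220.47 = $2,124.01
Net pay = $4,932.23 − $2,124.01 = $2,808.22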